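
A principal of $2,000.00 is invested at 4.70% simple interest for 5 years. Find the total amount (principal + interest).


Total amount formula: A = P(1 + rt) = P + P·r·t
Interest: I = P × r × t = $2,000.00 × 0.047 × 5 = $470.00
A = P + I = $2,000.00 + $470.00 = $2,470.00

A = P + I = P(1 + rt) = $2,470.00


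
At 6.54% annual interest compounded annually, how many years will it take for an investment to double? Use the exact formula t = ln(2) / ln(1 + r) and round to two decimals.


Doubling condition: (1 + r)^t = 2
Take ln of both sides: t × ln(1 + r) = ln(2)
t = ln(2) / ln(1 + r)
t = 0.693147 / 0.063350
t = 10.94

t = ln(2) / ln(1 + r) = 10.94 years


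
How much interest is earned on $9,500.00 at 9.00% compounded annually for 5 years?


Compound interest earned = final amount − principal.
A = P(1 + r/n)^(nt) = $9,500.00 × (1 + 0.09/1)^(1 × 5) = $14,616.93
Interest = A − P = $14,616.93 − $9,500.00 = $5,116.93

Interest = A - P = $5,116.93


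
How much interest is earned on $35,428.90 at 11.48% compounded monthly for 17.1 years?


Compound interest earned = final amount − principal.
A = P(1 + r/n)^(nt) = $35,428.90 × (1 + 0.1148/12)^(12 × 17.1) = $249,954.09
Interest = A − P = $249,954.09 − $35,428.90 = $214,525.19

Interest = A - P = $214,525.19


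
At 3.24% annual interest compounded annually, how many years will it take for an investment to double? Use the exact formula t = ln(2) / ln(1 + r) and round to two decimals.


Doubling condition: (1 + r)^t = 2
Take ln of both sides: t × ln(1 + r) = ln(2)
t = ln(2) / ln(1 + r)
t = 0.693147 / 0.031886
t = 21.74

t = ln(2) / ln(1 + r) = 21.74 years


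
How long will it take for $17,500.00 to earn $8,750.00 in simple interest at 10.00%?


Rearrange the simple interest formula for t:
I = P × r × t  ⇒  t = I / (P × r)
t = $8,750.00 / ($17,500.00 × 0.1)
t = 5

t = I/(P×r) = 5 years


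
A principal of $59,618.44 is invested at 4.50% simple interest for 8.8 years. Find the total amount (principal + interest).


Total amount formula: A = P(1 + rt) = P + P·r·t
Interest: I = P × r × t = $59,618.44 × 0.045 × 8.8 = $23,608.90
A = P + I = $59,618.44 + $23,608.90 = $83,227.34

A = P + I = P(1 + rt) = $83,227.34


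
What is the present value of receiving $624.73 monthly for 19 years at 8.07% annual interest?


Present value of an ordinary annuity: PV = PMT × (1 − (1 + r)^(−n)) / r
Monthly rate r = 0.0807/12 = 0.006725, n = 228
PV = $624.73 × (1 − (1 + 0.0807/12)^(−228)) / (0.0807/12)
PV = $624.73 × 116.441207
PV = $72,744.32

PV = PMT × (1-(1+r)^(-n))/r = $72,744.32


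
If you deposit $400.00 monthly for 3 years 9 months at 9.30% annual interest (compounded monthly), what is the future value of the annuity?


Future value of an ordinary annuity: FV = PMT × ((1 + r)^n − 1) / r
Monthly rate r = 0.093/12 = 0.00775, n = 45
FV = $400.00 × ((1 + 0.093/12)^45 − 1) / (0.093/12)
FV = $400.00 × 53.598787
FV = $21,439.51

FV = PMT × ((1+r)^n - 1)/r = $21,439.51


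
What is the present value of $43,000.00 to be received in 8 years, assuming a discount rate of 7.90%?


Present value formula: PV = FV / (1 + r)^t
PV = $43,000.00 / (1 + 0.079)^8
PV = $43,000.00 / 1.837264
PV = $23,404.37

PV = FV / (1 + r)^t = $23,404.37


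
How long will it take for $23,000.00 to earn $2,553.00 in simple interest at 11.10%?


Rearrange the simple interest formula for t:
I = P × r × t  ⇒  t = I / (P × r)
t = $2,553.00 / ($23,000.00 × 0.111)
t = 1

t = I/(P×r) = 1 year


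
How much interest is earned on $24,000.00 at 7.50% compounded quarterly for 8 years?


Compound interest earned = final amount − principal.
A = P(1 + r/n)^(nt) = $24,000.00 × (1 + 0.075/4)^(4 × 8) = $43,488.57
Interest = A − P = $43,488.57 − $24,000.00 = $19,488.57

Interest = A - P = $19,488.57


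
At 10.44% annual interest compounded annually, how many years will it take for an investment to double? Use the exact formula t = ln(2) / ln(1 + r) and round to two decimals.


Doubling condition: (1 + r)^t = 2
Take ln of both sides: t × ln(1 + r) = ln(2)
t = ln(2) / ln(1 + r)
t = 0.693147 / 0.099302
t = 6.98

t = ln(2) / ln(1 + r) = 6.98 years


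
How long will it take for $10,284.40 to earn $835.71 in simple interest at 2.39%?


Rearrange the simple interest formula for t:
I = P × r × t  ⇒  t = I / (P × r)
t = $835.71 / ($10,284.40 × 0.0239)
t = 3.4

t = I/(P×r) = 3.4 years


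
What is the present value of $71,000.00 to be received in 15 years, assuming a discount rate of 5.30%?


Present value formula: PV = FV / (1 + r)^t
PV = $71,000.00 / (1 + 0.053)^15
PV = $71,000.00 / 2.169829
PV = $32,721.47

PV = FV / (1 + r)^t = $32,721.47


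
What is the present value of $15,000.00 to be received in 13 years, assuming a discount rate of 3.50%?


Present value formula: PV = FV / (1 + r)^t
PV = $15,000.00 / (1 + 0.035)^13
PV = $15,000.00 / 1.563956
PV = $9,591.06

PV = FV / (1 + r)^t = $9,591.06


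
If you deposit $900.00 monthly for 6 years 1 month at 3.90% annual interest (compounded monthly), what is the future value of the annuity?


Future value of an ordinary annuity: FV = PMT × ((1 + r)^n − 1) / r
Monthly rate r = 0.039/12 = 0.00325, n = 73
FV = $900.00 × ((1 + 0.039/12)^73 − 1) / (0.039/12)
FV = $900.00 × 82.237048
FV = $74,013.34

FV = PMT × ((1+r)^n - 1)/r = $74,013.34


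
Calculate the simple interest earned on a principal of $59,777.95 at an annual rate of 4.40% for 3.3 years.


Simple interest formula: I = P × r × t
I = $59,777.95 × 0.044 × 3.3
I = $8,679.76

I = P × r × t = $8,679.76


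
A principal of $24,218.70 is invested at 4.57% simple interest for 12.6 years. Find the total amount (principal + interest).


Total amount formula: A = P(1 + rt) = P + P·r·t
Interest: I = P × r × t = $24,218.70 × 0.0457 × 12.6 = $13,945.61
A = P + I = $24,218.70 + $13,945.61 = $38,164.31

A = P + I = P(1 + rt) = $38,164.31


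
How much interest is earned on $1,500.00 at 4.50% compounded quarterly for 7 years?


Compound interest earned = final amount − principal.
A = P(1 + r/n)^(nt) = $1,500.00 × (1 + 0.045/4)^(4 × 7) = $2,051.78
Interest = A − P = $2,051.78 − $1,500.00 = $551.78

Interest = A - P = $551.78


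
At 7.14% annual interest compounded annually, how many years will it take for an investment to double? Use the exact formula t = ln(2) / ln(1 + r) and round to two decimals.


Doubling condition: (1 + r)^t = 2
Take ln of both sides: t × ln(1 + r) = ln(2)
t = ln(2) / ln(1 + r)
t = 0.693147 / 0.068966
t = 10.05

t = ln(2) / ln(1 + r) = 10.05 years


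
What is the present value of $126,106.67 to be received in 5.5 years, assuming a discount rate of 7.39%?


Present value formula: PV = FV / (1 + r)^t
PV = $126,106.67 / (1 + 0.0739)^5.5
PV = $126,106.67 / 1.4801343
PV = $85,199.48

PV = FV / (1 + r)^t = $85,199.48


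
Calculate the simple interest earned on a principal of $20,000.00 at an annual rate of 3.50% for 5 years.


Simple interest formula: I = P × r × t
I = $20,000.00 × 0.035 × 5
I = $3,500.00

I = P × r × t = $3,500.00


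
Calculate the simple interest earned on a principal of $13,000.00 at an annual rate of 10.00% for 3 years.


Simple interest formula: I = P × r × t
I = $13,000.00 × 0.1 × 3
I = $3,900.00

I = P × r × t = $3,900.00


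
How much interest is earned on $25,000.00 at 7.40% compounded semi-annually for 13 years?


Compound interest earned = final amount − principal.
A = P(1 + r/n)^(nt) = $25,000.00 × (1 + 0.074/2)^(2 × 13) = $64,296.55
Interest = A − P = $64,296.55 − $25,000.00 = $39,296.55

Interest = A - P = $39,296.55


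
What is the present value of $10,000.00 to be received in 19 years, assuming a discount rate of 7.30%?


Present value formula: PV = FV / (1 + r)^t
PV = $10,000.00 / (1 + 0.073)^19
PV = $10,000.00 / 3.814123
PV = $2,621.83

PV = FV / (1 + r)^t = $2,621.83


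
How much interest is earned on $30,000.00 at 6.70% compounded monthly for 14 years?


Compound interest earned = final amount − principal.
A = P(1 + r/n)^(nt) = $30,000.00 × (1 + 0.067/12)^(12 × 14) = $76,446.30
Interest = A − P = $76,446.30 − $30,000.00 = $46,446.30

Interest = A - P = $46,446.30


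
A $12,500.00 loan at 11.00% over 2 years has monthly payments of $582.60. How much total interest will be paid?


Total paid over the life of the loan = PMT × n.
Total paid = $582.60 × 24 = $13,982.40
Total interest = total paid − principal = $13,982.40 − $12,500.00 = $1,482.40

Total interest = (PMT × n) - PV = $1,482.40


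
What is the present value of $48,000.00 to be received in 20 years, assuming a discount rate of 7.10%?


Present value formula: PV = FV / (1 + r)^t
PV = $48,000.00 / (1 + 0.071)^20
PV = $48,000.00 / 3.942661
PV = $12,174.52

PV = FV / (1 + r)^t = $12,174.52


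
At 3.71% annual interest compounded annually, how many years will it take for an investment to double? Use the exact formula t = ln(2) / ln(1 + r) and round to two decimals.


Doubling condition: (1 + r)^t = 2
Take ln of both sides: t × ln(1 + r) = ln(2)
t = ln(2) / ln(1 + r)
t = 0.693147 / 0.036428
t = 19.03

t = ln(2) / ln(1 + r) = 19.03 years


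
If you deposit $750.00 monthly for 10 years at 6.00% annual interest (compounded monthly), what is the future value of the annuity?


Future value of an ordinary annuity: FV = PMT × ((1 + r)^n − 1) / r
Monthly rate r = 0.06/12 = 0.005, n = 120
FV = $750.00 × ((1 + 0.06/12)^120 − 1) / (0.06/12)
FV = $750.00 × 163.879347
FV = $122,909.51

FV = PMT × ((1+r)^n - 1)/r = $122,909.51


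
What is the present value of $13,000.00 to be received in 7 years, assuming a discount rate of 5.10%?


Present value formula: PV = FV / (1 + r)^t
PV = $13,000.00 / (1 + 0.051)^7
PV = $13,000.00 / 1.416508
PV = $9,177.50

PV = FV / (1 + r)^t = $9,177.50


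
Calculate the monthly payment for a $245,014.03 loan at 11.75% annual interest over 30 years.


Loan payment formula: PMT = PV × r / (1 − (1 + r)^(−n))
Monthly rate r = 0.1175/12 ≈ 0.00979167, n = 360 months
Denominator: 1 − (1 + 0.1175/12)^(−360) = 0.970039
PMT = $245,014.03 × (0.1175/12) / 0.970039
PMT = $2,473.20 per month

PMT = PV × r / (1-(1+r)^(-n)) = $2,473.20/month


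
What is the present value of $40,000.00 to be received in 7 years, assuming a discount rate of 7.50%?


Present value formula: PV = FV / (1 + r)^t
PV = $40,000.00 / (1 + 0.075)^7
PV = $40,000.00 / 1.659049
PV = $24,110.20

PV = FV / (1 + r)^t = $24,110.20


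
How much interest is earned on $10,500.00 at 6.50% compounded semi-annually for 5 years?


Compound interest earned = final amount − principal.
A = P(1 + r/n)^(nt) = $10,500.00 × (1 + 0.065/2)^(2 × 5) = $14,457.39
Interest = A − P = $14,457.39 − $10,500.00 = $3,957.39

Interest = A - P = $3,957.39


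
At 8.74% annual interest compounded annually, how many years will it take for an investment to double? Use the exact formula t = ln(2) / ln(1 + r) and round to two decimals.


Doubling condition: (1 + r)^t = 2
Take ln of both sides: t × ln(1 + r) = ln(2)
t = ln(2) / ln(1 + r)
t = 0.693147 / 0.083790
t = 8.27

t = ln(2) / ln(1 + r) = 8.27 years


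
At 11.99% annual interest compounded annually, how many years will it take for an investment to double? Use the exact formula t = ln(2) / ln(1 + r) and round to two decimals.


Doubling condition: (1 + r)^t = 2
Take ln of both sides: t × ln(1 + r) = ln(2)
t = ln(2) / ln(1 + r)
t = 0.693147 / 0.113239
t = 6.12

t = ln(2) / ln(1 + r) = 6.12 years


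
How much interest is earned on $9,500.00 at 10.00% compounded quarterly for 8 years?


Compound interest earned = final amount − principal.
A = P(1 + r/n)^(nt) = $9,500.00 × (1 + 0.1/4)^(4 × 8) = $20,935.69
Interest = A − P = $20,935.69 − $9,500.00 = $11,435.69

Interest = A - P = $11,435.69


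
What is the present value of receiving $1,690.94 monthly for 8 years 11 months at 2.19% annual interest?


Present value of an ordinary annuity: PV = PMT × (1 − (1 + r)^(−n)) / r
Monthly rate r = 0.0219/12 = 0.001825, n = 107
PV = $1,690.94 × (1 − (1 + 0.0219/12)^(−107)) / (0.0219/12)
PV = $1,690.94 × 97.120644
PV = $164,225.18

PV = PMT × (1-(1+r)^(-n))/r = $164,225.18


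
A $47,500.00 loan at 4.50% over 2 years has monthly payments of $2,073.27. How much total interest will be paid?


Total paid over the life of the loan = PMT × n.
Total paid = $2,073.27 × 24 = $49,758.48
Total interest = total paid − principal = $49,758.48 − $47,500.00 = $2,258.48

Total interest = (PMT × n) - PV = $2,258.48


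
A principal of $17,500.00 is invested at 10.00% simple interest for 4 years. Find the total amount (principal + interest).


Total amount formula: A = P(1 + rt) = P + P·r·t
Interest: I = P × r × t = $17,500.00 × 0.1 × 4 = $7,000.00
A = P + I = $17,500.00 + $7,000.00 = $24,500.00

A = P + I = P(1 + rt) = $24,500.00


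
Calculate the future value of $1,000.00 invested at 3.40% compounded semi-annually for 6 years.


Compound interest formula: A = P(1 + r/n)^(nt)
A = $1,000.00 × (1 + 0.034/2)^(2 × 6)
Growth factor: (1 + 0.034/2)^12 = 1.224197
A = $1,000.00 × 1.224197
A = $1,224.20

A = P(1 + r/n)^(nt) = $1,224.20


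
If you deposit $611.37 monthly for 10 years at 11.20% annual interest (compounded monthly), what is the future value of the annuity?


Future value of an ordinary annuity: FV = PMT × ((1 + r)^n − 1) / r
Monthly rate r = 0.112/12 ≈ 0.00933333, n = 120
FV = $611.37 × ((1 + 0.112/12)^120 − 1) / (0.112/12)
FV = $611.37 × 219.533088
FV = $134,215.94

FV = PMT × ((1+r)^n - 1)/r = $134,215.94


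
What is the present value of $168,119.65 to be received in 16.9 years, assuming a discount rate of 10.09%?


Present value formula: PV = FV / (1 + r)^t
PV = $168,119.65 / (1 + 0.1009)^16.9
PV = $168,119.65 / 5.076204
PV = $33,119.17

PV = FV / (1 + r)^t = $33,119.17


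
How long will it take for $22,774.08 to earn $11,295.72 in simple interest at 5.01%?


Rearrange the simple interest formula for t:
I = P × r × t  ⇒  t = I / (P × r)
t = $11,295.72 / ($22,774.08 × 0.0501)
t = 9.9

t = I/(P×r) = 9.9 years


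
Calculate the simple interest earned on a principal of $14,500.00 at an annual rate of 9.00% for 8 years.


Simple interest formula: I = P × r × t
I = $14,500.00 × 0.09 × 8
I = $10,440.00

I = P × r × t = $10,440.00


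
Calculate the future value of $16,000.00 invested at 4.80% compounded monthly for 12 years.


Compound interest formula: A = P(1 + r/n)^(nt)
A = $16,000.00 × (1 + 0.048/12)^(12 × 12)
Growth factor: (1 + 0.048/12)^144 = 1.7768659
A = $16,000.00 × 1.7768659
A = $28,429.85

A = P(1 + r/n)^(nt) = $28,429.85


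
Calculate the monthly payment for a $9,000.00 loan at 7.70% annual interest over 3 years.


Loan payment formula: PMT = PV × r / (1 − (1 + r)^(−n))
Monthly rate r = 0.077/12 ≈ 0.00641667, n = 36 months
Denominator: 1 − (1 + 0.077/12)^(−36) = 0.205675
PMT = $9,000.00 × (0.077/12) / 0.205675
PMT = $280.78 per month

PMT = PV × r / (1-(1+r)^(-n)) = $280.78/month


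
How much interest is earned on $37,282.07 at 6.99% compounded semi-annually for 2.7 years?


Compound interest earned = final amount − principal.
A = P(1 + r/n)^(nt) = $37,282.07 × (1 + 0.0699/2)^(2 × 2.7) = $44,881.22
Interest = A − P = $44,881.22 − $37,282.07 = $7,599.15

Interest = A - P = $7,599.15


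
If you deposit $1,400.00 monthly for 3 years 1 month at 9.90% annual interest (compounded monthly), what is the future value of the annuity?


Future value of an ordinary annuity: FV = PMT × ((1 + r)^n − 1) / r
Monthly rate r = 0.099/12 = 0.00825, n = 37
FV = $1,400.00 × ((1 + 0.099/12)^37 − 1) / (0.099/12)
FV = $1,400.00 × 43.062542
FV = $60,287.56

FV = PMT × ((1+r)^n - 1)/r = $60,287.56


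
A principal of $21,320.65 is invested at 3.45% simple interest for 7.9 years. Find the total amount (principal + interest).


Total amount formula: A = P(1 + rt) = P + P·r·t
Interest: I = P × r × t = $21,320.65 × 0.0345 × 7.9 = $5,810.94
A = P + I = $21,320.65 + $5,810.94 = $27,131.59

A = P + I = P(1 + rt) = $27,131.59


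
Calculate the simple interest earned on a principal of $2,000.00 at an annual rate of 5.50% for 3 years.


Simple interest formula: I = P × r × t
I = $2,000.00 × 0.055 × 3
I = $330.00

I = P × r × t = $330.00


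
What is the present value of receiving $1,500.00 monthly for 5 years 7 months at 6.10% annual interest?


Present value of an ordinary annuity: PV = PMT × (1 − (1 + r)^(−n)) / r
Monthly rate r = 0.061/12 ≈ 0.00508333, n = 67
PV = $1,500.00 × (1 − (1 + 0.061/12)^(−67)) / (0.061/12)
PV = $1,500.00 × 56.661794
PV = $84,992.69

PV = PMT × (1-(1+r)^(-n))/r = $84,992.69


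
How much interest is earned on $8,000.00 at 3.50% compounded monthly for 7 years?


Compound interest earned = final amount − principal.
A = P(1 + r/n)^(nt) = $8,000.00 × (1 + 0.035/12)^(12 × 7) = $10,217.33
Interest = A − P = $10,217.33 − $8,000.00 = $2,217.33

Interest = A - P = $2,217.33


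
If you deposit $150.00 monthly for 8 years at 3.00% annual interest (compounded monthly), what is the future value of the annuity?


Future value of an ordinary annuity: FV = PMT × ((1 + r)^n − 1) / r
Monthly rate r = 0.03/12 = 0.0025, n = 96
FV = $150.00 × ((1 + 0.03/12)^96 − 1) / (0.03/12)
FV = $150.00 × 108.347387
FV = $16,252.11

FV = PMT × ((1+r)^n - 1)/r = $16,252.11


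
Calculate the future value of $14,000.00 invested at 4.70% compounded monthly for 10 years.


Compound interest formula: A = P(1 + r/n)^(nt)
A = $14,000.00 × (1 + 0.047/12)^(12 × 10)
Growth factor: (1 + 0.047/12)^120 = 1.598526
A = $14,000.00 × 1.598526
A = $22,379.36

A = P(1 + r/n)^(nt) = $22,379.36


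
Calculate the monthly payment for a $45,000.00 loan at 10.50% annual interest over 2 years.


Loan payment formula: PMT = PV × r / (1 − (1 + r)^(−n))
Monthly rate r = 0.105/12 = 0.00875, n = 24 months
Denominator: 1 − (1 + 0.105/12)^(−24) = 0.188675
PMT = $45,000.00 × (0.105/12) / 0.188675
PMT = $2,086.92 per month

PMT = PV × r / (1-(1+r)^(-n)) = $2,086.92/month


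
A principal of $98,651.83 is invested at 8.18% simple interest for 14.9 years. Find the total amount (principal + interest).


Total amount formula: A = P(1 + rt) = P + P·r·t
Interest: I = P × r × t = $98,651.83 × 0.0818 × 14.9 = $120,238.82
A = P + I = $98,651.83 + $120,238.82 = $218,890.65

A = P + I = P(1 + rt) = $218,890.65


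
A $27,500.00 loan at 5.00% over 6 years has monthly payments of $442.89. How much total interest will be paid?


Total paid over the life of the loan = PMT × n.
Total paid = $442.89 × 72 = $31,888.08
Total interest = total paid − principal = $31,888.08 − $27,500.00 = $4,388.08

Total interest = (PMT × n) - PV = $4,388.08


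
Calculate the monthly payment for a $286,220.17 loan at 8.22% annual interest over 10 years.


Loan payment formula: PMT = PV × r / (1 − (1 + r)^(−n))
Monthly rate r = 0.0822/12 = 0.00685, n = 120 months
Denominator: 1 − (1 + 0.0822/12)^(−120) = 0.559215
PMT = $286,220.17 × (0.0822/12) / 0.559215
PMT = $3,506.00 per month

PMT = PV × r / (1-(1+r)^(-n)) = $3,506.00/month


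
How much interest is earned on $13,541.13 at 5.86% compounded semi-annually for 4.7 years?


Compound interest earned = final amount − principal.
A = P(1 + r/n)^(nt) = $13,541.13 × (1 + 0.0586/2)^(2 × 4.7) = $17,764.36
Interest = A − P = $17,764.36 − $13,541.13 = $4,223.23

Interest = A - P = $4,223.23


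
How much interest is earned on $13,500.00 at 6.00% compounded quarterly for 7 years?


Compound interest earned = final amount − principal.
A = P(1 + r/n)^(nt) = $13,500.00 × (1 + 0.06/4)^(4 × 7) = $20,482.50
Interest = A − P = $20,482.50 − $13,500.00 = $6,982.50

Interest = A - P = $6,982.50


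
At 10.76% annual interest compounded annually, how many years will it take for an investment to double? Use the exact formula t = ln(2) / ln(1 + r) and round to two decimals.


Doubling condition: (1 + r)^t = 2
Take ln of both sides: t × ln(1 + r) = ln(2)
t = ln(2) / ln(1 + r)
t = 0.693147 / 0.102196
t = 6.78

t = ln(2) / ln(1 + r) = 6.78 years


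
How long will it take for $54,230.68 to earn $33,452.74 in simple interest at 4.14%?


Rearrange the simple interest formula for t:
I = P × r × t  ⇒  t = I / (P × r)
t = $33,452.74 / ($54,230.68 × 0.0414)
t = 14.9

t = I/(P×r) = 14.9 years


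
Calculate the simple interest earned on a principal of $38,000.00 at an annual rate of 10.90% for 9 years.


Simple interest formula: I = P × r × t
I = $38,000.00 × 0.109 × 9
I = $37,278.00

I = P × r × t = $37,278.00


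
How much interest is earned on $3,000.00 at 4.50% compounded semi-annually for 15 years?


Compound interest earned = final amount − principal.
A = P(1 + r/n)^(nt) = $3,000.00 × (1 + 0.045/2)^(2 × 15) = $5,848.18
Interest = A − P = $5,848.18 − $3,000.00 = $2,848.18

Interest = A - P = $2,848.18


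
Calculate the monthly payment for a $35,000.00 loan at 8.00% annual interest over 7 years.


Loan payment formula: PMT = PV × r / (1 − (1 + r)^(−n))
Monthly rate r = 0.08/12 ≈ 0.00666667, n = 84 months
Denominator: 1 − (1 + 0.08/12)^(−84) = 0.427728
PMT = $35,000.00 × (0.08/12) / 0.427728
PMT = $545.52 per month

PMT = PV × r / (1-(1+r)^(-n)) = $545.52/month


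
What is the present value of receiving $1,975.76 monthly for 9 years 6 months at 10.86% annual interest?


Present value of an ordinary annuity: PV = PMT × (1 − (1 + r)^(−n)) / r
Monthly rate r = 0.1086/12 = 0.00905, n = 114
PV = $1,975.76 × (1 − (1 + 0.1086/12)^(−114)) / (0.1086/12)
PV = $1,975.76 × 70.9327876
PV = $140,146.16

PV = PMT × (1-(1+r)^(-n))/r = $140,146.16


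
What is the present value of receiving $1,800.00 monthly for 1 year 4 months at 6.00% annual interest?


Present value of an ordinary annuity: PV = PMT × (1 − (1 + r)^(−n)) / r
Monthly rate r = 0.06/12 = 0.005, n = 16
PV = $1,800.00 × (1 − (1 + 0.06/12)^(−16)) / (0.06/12)
PV = $1,800.00 × 15.33992502
PV = $27,611.87

PV = PMT × (1-(1+r)^(-n))/r = $27,611.87


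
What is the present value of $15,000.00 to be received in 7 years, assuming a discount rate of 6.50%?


Present value formula: PV = FV / (1 + r)^t
PV = $15,000.00 / (1 + 0.065)^7
PV = $15,000.00 / 1.553987
PV = $9,652.59

PV = FV / (1 + r)^t = $9,652.59


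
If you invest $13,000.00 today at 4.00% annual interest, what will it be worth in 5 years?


Future value formula: FV = PV × (1 + r)^t
FV = $13,000.00 × (1 + 0.04)^5
FV = $13,000.00 × 1.216653
FV = $15,816.49

FV = PV × (1 + r)^t = $15,816.49


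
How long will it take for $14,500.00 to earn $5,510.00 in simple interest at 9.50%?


Rearrange the simple interest formula for t:
I = P × r × t  ⇒  t = I / (P × r)
t = $5,510.00 / ($14,500.00 × 0.095)
t = 4

t = I/(P×r) = 4 years


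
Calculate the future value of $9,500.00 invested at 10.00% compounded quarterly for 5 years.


Compound interest formula: A = P(1 + r/n)^(nt)
A = $9,500.00 × (1 + 0.1/4)^(4 × 5)
Growth factor: (1 + 0.1/4)^20 = 1.6386164
A = $9,500.00 × 1.6386164
A = $15,566.86

A = P(1 + r/n)^(nt) = $15,566.86


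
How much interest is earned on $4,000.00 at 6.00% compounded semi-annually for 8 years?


Compound interest earned = final amount − principal.
A = P(1 + r/n)^(nt) = $4,000.00 × (1 + 0.06/2)^(2 × 8) = $6,418.83
Interest = A − P = $6,418.83 − $4,000.00 = $2,418.83

Interest = A - P = $2,418.83


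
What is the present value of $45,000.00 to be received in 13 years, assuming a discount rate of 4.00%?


Present value formula: PV = FV / (1 + r)^t
PV = $45,000.00 / (1 + 0.04)^13
PV = $45,000.00 / 1.665074
PV = $27,025.83

PV = FV / (1 + r)^t = $27,025.83


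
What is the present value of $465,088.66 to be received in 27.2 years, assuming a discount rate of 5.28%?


Present value formula: PV = FV / (1 + r)^t
PV = $465,088.66 / (1 + 0.0528)^27.2
PV = $465,088.66 / 4.0532915
PV = $114,743.45

PV = FV / (1 + r)^t = $114,743.45


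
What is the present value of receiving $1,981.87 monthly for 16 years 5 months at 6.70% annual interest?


Present value of an ordinary annuity: PV = PMT × (1 − (1 + r)^(−n)) / r
Monthly rate r = 0.067/12 ≈ 0.00558333, n = 197
PV = $1,981.87 × (1 − (1 + 0.067/12)^(−197)) / (0.067/12)
PV = $1,981.87 × 119.298126
PV = $236,433.38

PV = PMT × (1-(1+r)^(-n))/r = $236,433.38


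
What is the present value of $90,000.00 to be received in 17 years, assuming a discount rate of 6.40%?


Present value formula: PV = FV / (1 + r)^t
PV = $90,000.00 / (1 + 0.064)^17
PV = $90,000.00 / 2.8708313
PV = $31,349.80

PV = FV / (1 + r)^t = $31,349.80


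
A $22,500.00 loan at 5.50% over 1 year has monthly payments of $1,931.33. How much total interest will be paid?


Total paid over the life of the loan = PMT × n.
Total paid = $1,931.33 × 12 = $23,175.96
Total interest = total paid − principal = $23,175.96 − $22,500.00 = $675.96

Total interest = (PMT × n) - PV = $675.96


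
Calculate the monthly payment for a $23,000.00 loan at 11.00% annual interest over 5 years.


Loan payment formula: PMT = PV × r / (1 − (1 + r)^(−n))
Monthly rate r = 0.11/12 ≈ 0.00916667, n = 60 months
Denominator: 1 − (1 + 0.11/12)^(−60) = 0.421603
PMT = $23,000.00 × (0.11/12) / 0.421603
PMT = $500.08 per month

PMT = PV × r / (1-(1+r)^(-n)) = $500.08/month


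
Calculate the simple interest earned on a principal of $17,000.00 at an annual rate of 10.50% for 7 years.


Simple interest formula: I = P × r × t
I = $17,000.00 × 0.105 × 7
I = $12,495.00

I = P × r × t = $12,495.00


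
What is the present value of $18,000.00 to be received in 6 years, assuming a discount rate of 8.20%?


Present value formula: PV = FV / (1 + r)^t
PV = $18,000.00 / (1 + 0.082)^6
PV = $18,000.00 / 1.604588
PV = $11,217.83

PV = FV / (1 + r)^t = $11,217.83


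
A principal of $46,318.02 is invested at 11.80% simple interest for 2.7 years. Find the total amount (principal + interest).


Total amount formula: A = P(1 + rt) = P + P·r·t
Interest: I = P × r × t = $46,318.02 × 0.118 × 2.7 = $14,756.92
A = P + I = $46,318.02 + $14,756.92 = $61,074.94

A = P + I = P(1 + rt) = $61,074.94


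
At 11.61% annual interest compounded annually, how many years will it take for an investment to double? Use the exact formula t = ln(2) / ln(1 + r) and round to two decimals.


Doubling condition: (1 + r)^t = 2
Take ln of both sides: t × ln(1 + r) = ln(2)
t = ln(2) / ln(1 + r)
t = 0.693147 / 0.109840
t = 6.31

t = ln(2) / ln(1 + r) = 6.31 years


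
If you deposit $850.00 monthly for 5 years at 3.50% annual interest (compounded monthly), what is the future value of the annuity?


Future value of an ordinary annuity: FV = PMT × ((1 + r)^n − 1) / r
Monthly rate r = 0.035/12 ≈ 0.00291667, n = 60
FV = $850.00 × ((1 + 0.035/12)^60 − 1) / (0.035/12)
FV = $850.00 × 65.466113
FV = $55,646.20

FV = PMT × ((1+r)^n - 1)/r = $55,646.20


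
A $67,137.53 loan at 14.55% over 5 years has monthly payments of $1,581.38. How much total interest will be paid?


Total paid over the life of the loan = PMT × n.
Total paid = $1,581.38 × 60 = $94,882.80
Total interest = total paid − principal = $94,882.80 − $67,137.53 = $27,745.27

Total interest = (PMT × n) - PV = $27,745.27


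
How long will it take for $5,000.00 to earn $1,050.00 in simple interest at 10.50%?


Rearrange the simple interest formula for t:
I = P × r × t  ⇒  t = I / (P × r)
t = $1,050.00 / ($5,000.00 × 0.105)
t = 2

t = I/(P×r) = 2 years


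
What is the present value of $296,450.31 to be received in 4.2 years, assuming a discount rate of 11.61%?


Present value formula: PV = FV / (1 + r)^t
PV = $296,450.31 / (1 + 0.1161)^4.2
PV = $296,450.31 / 1.58618214
PV = $186,895.50

PV = FV / (1 + r)^t = $186,895.50


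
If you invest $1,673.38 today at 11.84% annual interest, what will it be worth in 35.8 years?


Future value formula: FV = PV × (1 + r)^t
FV = $1,673.38 × (1 + 0.1184)^35.8
FV = $1,673.38 × 54.926038
FV = $91,912.13

FV = PV × (1 + r)^t = $91,912.13


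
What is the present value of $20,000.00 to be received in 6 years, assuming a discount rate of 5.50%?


Present value formula: PV = FV / (1 + r)^t
PV = $20,000.00 / (1 + 0.055)^6
PV = $20,000.00 / 1.3788428
PV = $14,504.92

PV = FV / (1 + r)^t = $14,504.92


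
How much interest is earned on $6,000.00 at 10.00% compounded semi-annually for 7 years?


Compound interest earned = final amount − principal.
A = P(1 + r/n)^(nt) = $6,000.00 × (1 + 0.1/2)^(2 × 7) = $11,879.59
Interest = A − P = $11,879.59 − $6,000.00 = $5,879.59

Interest = A - P = $5,879.59


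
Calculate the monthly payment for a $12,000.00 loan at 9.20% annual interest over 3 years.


Loan payment formula: PMT = PV × r / (1 − (1 + r)^(−n))
Monthly rate r = 0.092/12 ≈ 0.00766667, n = 36 months
Denominator: 1 − (1 + 0.092/12)^(−36) = 0.240388
PMT = $12,000.00 × (0.092/12) / 0.240388
PMT = $382.71 per month

PMT = PV × r / (1-(1+r)^(-n)) = $382.71/month


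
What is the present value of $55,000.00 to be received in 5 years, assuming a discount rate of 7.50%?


Present value formula: PV = FV / (1 + r)^t
PV = $55,000.00 / (1 + 0.075)^5
PV = $55,000.00 / 1.43562933
PV = $38,310.72

PV = FV / (1 + r)^t = $38,310.72


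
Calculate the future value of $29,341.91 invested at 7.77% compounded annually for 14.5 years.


Compound interest formula: A = P(1 + r/n)^(nt)
A = $29,341.91 × (1 + 0.0777/1)^(1 × 14.5)
Growth factor: (1 + 0.0777/1)^14.5 = 2.9595065
A = $29,341.91 × 2.9595065
A = $86,837.57

A = P(1 + r/n)^(nt) = $86,837.57


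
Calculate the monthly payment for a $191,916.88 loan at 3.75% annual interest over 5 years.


Loan payment formula: PMT = PV × r / (1 − (1 + r)^(−n))
Monthly rate r = 0.0375/12 = 0.003125, n = 60 months
Denominator: 1 − (1 + 0.0375/12)^(−60) = 0.1707285
PMT = $191,916.88 × (0.0375/12) / 0.1707285
PMT = $3,512.83 per month

PMT = PV × r / (1-(1+r)^(-n)) = $3,512.83/month


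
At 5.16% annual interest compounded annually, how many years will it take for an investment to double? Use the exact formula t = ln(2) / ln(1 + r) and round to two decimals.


Doubling condition: (1 + r)^t = 2
Take ln of both sides: t × ln(1 + r) = ln(2)
t = ln(2) / ln(1 + r)
t = 0.693147 / 0.050313
t = 13.78

t = ln(2) / ln(1 + r) = 13.78 years


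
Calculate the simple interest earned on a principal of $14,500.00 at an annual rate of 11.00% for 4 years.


Simple interest formula: I = P × r × t
I = $14,500.00 × 0.11 × 4
I = $6,380.00

I = P × r × t = $6,380.00


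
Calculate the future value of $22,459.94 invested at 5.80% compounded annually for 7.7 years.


Compound interest formula: A = P(1 + r/n)^(nt)
A = $22,459.94 × (1 + 0.058/1)^(1 × 7.7)
Growth factor: (1 + 0.058/1)^7.7 = 1.543617
A = $22,459.94 × 1.543617
A = $34,669.55

A = P(1 + r/n)^(nt) = $34,669.55


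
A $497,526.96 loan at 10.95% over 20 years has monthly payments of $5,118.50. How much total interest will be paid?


Total paid over the life of the loan = PMT × n.
Total paid = $5,118.50 × 240 = $1,228,440.00
Total interest = total paid − principal = $1,228,440.00 − $497,526.96 = $730,913.04

Total interest = (PMT × n) - PV = $730,913.04


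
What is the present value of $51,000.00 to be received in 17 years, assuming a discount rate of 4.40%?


Present value formula: PV = FV / (1 + r)^t
PV = $51,000.00 / (1 + 0.044)^17
PV = $51,000.00 / 2.079258
PV = $24,527.98

PV = FV / (1 + r)^t = $24,527.98


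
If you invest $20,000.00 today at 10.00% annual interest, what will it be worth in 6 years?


Future value formula: FV = PV × (1 + r)^t
FV = $20,000.00 × (1 + 0.1)^6
FV = $20,000.00 × 1.771561
FV = $35,431.22

FV = PV × (1 + r)^t = $35,431.22


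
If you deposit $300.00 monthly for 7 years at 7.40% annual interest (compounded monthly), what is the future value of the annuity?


Future value of an ordinary annuity: FV = PMT × ((1 + r)^n − 1) / r
Monthly rate r = 0.074/12 ≈ 0.00616667, n = 84
FV = $300.00 × ((1 + 0.074/12)^84 − 1) / (0.074/12)
FV = $300.00 × 109.6214496
FV = $32,886.43

FV = PMT × ((1+r)^n - 1)/r = $32,886.43


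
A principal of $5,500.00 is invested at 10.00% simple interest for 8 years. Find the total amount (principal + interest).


Total amount formula: A = P(1 + rt) = P + P·r·t
Interest: I = P × r × t = $5,500.00 × 0.1 × 8 = $4,400.00
A = P + I = $5,500.00 + $4,400.00 = $9,900.00

A = P + I = P(1 + rt) = $9,900.00


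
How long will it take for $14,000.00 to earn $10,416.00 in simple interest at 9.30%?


Rearrange the simple interest formula for t:
I = P × r × t  ⇒  t = I / (P × r)
t = $10,416.00 / ($14,000.00 × 0.093)
t = 8

t = I/(P×r) = 8 years


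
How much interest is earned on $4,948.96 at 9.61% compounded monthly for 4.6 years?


Compound interest earned = final amount − principal.
A = P(1 + r/n)^(nt) = $4,948.96 × (1 + 0.0961/12)^(12 × 4.6) = $7,686.59
Interest = A − P = $7,686.59 − $4,948.96 = $2,737.63

Interest = A - P = $2,737.63


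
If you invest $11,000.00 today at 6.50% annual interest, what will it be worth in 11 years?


Future value formula: FV = PV × (1 + r)^t
FV = $11,000.00 × (1 + 0.065)^11
FV = $11,000.00 × 1.9991514
FV = $21,990.67

FV = PV × (1 + r)^t = $21,990.67


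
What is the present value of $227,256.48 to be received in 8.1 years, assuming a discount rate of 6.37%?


Present value formula: PV = FV / (1 + r)^t
PV = $227,256.48 / (1 + 0.0637)^8.1
PV = $227,256.48 / 1.6490552
PV = $137,810.11

PV = FV / (1 + r)^t = $137,810.11


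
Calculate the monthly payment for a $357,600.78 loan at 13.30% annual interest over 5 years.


Loan payment formula: PMT = PV × r / (1 − (1 + r)^(−n))
Monthly rate r = 0.133/12 ≈ 0.01108333, n = 60 months
Denominator: 1 − (1 + 0.133/12)^(−60) = 0.4838417
PMT = $357,600.78 × (0.133/12) / 0.4838417
PMT = $8,191.54 per month

PMT = PV × r / (1-(1+r)^(-n)) = $8,191.54/month


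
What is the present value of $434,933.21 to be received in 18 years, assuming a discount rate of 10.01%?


Present value formula: PV = FV / (1 + r)^t
PV = $434,933.21 / (1 + 0.1001)^18
PV = $434,933.21 / 5.5690224
PV = $78,098.66

PV = FV / (1 + r)^t = $78,098.66


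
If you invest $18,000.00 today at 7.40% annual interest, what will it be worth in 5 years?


Future value formula: FV = PV × (1 + r)^t
FV = $18,000.00 × (1 + 0.074)^5
FV = $18,000.00 × 1.4289644
FV = $25,721.36

FV = PV × (1 + r)^t = $25,721.36


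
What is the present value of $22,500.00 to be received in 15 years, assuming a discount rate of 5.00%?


Present value formula: PV = FV / (1 + r)^t
PV = $22,500.00 / (1 + 0.05)^15
PV = $22,500.00 / 2.0789282
PV = $10,822.88

PV = FV / (1 + r)^t = $10,822.88


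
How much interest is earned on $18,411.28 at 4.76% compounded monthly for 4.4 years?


Compound interest earned = final amount − principal.
A = P(1 + r/n)^(nt) = $18,411.28 × (1 + 0.0476/12)^(12 × 4.4) = $22,691.47
Interest = A − P = $22,691.47 − $18,411.28 = $4,280.19

Interest = A - P = $4,280.19


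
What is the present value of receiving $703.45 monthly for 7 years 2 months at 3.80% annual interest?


Present value of an ordinary annuity: PV = PMT × (1 − (1 + r)^(−n)) / r
Monthly rate r = 0.038/12 ≈ 0.00316667, n = 86
PV = $703.45 × (1 − (1 + 0.038/12)^(−86)) / (0.038/12)
PV = $703.45 × 75.180591
PV = $52,885.79

PV = PMT × (1-(1+r)^(-n))/r = $52,885.79


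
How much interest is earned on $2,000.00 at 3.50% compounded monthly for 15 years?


Compound interest earned = final amount − principal.
A = P(1 + r/n)^(nt) = $2,000.00 × (1 + 0.035/12)^(12 × 15) = $3,378.34
Interest = A − P = $3,378.34 − $2,000.00 = $1,378.34

Interest = A - P = $1,378.34


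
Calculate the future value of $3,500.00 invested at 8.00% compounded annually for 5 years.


Compound interest formula: A = P(1 + r/n)^(nt)
A = $3,500.00 × (1 + 0.08/1)^(1 × 5)
Growth factor: (1 + 0.08/1)^5 = 1.469328
A = $3,500.00 × 1.469328
A = $5,142.65

A = P(1 + r/n)^(nt) = $5,142.65


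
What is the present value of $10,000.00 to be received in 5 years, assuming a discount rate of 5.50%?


Present value formula: PV = FV / (1 + r)^t
PV = $10,000.00 / (1 + 0.055)^5
PV = $10,000.00 / 1.306960
PV = $7,651.34

PV = FV / (1 + r)^t = $7,651.34


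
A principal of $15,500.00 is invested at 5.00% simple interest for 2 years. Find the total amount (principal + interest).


Total amount formula: A = P(1 + rt) = P + P·r·t
Interest: I = P × r × t = $15,500.00 × 0.05 × 2 = $1,550.00
A = P + I = $15,500.00 + $1,550.00 = $17,050.00

A = P + I = P(1 + rt) = $17,050.00


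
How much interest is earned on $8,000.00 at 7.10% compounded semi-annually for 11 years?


Compound interest earned = final amount − principal.
A = P(1 + r/n)^(nt) = $8,000.00 × (1 + 0.071/2)^(2 × 11) = $17,234.24
Interest = A − P = $17,234.24 − $8,000.00 = $9,234.24

Interest = A - P = $9,234.24


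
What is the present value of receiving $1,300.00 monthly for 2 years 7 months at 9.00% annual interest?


Present value of an ordinary annuity: PV = PMT × (1 − (1 + r)^(−n)) / r
Monthly rate r = 0.09/12 = 0.0075, n = 31
PV = $1,300.00 × (1 − (1 + 0.09/12)^(−31)) / (0.09/12)
PV = $1,300.00 × 27.568318
PV = $35,838.81

PV = PMT × (1-(1+r)^(-n))/r = $35,838.81


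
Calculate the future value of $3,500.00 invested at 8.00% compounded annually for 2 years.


Compound interest formula: A = P(1 + r/n)^(nt)
A = $3,500.00 × (1 + 0.08/1)^(1 × 2)
Growth factor: (1 + 0.08/1)^2 = 1.166400
A = $3,500.00 × 1.166400
A = $4,082.40

A = P(1 + r/n)^(nt) = $4,082.40


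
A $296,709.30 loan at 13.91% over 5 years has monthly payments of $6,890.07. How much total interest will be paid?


Total paid over the life of the loan = PMT × n.
Total paid = $6,890.07 × 60 = $413,404.20
Total interest = total paid − principal = $413,404.20 − $296,709.30 = $116,694.90

Total interest = (PMT × n) - PV = $116,694.90


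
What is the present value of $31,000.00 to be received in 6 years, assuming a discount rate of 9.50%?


Present value formula: PV = FV / (1 + r)^t
PV = $31,000.00 / (1 + 0.095)^6
PV = $31,000.00 / 1.7237914
PV = $17,983.61

PV = FV / (1 + r)^t = $17,983.61


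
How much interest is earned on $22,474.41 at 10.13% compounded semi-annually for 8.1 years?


Compound interest earned = final amount − principal.
A = P(1 + r/n)^(nt) = $22,474.41 × (1 + 0.1013/2)^(2 × 8.1) = $50,039.04
Interest = A − P = $50,039.04 − $22,474.41 = $27,564.63

Interest = A - P = $27,564.63


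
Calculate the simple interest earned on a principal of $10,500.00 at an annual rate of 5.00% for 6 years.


Simple interest formula: I = P × r × t
I = $10,500.00 × 0.05 × 6
I = $3,150.00

I = P × r × t = $3,150.00


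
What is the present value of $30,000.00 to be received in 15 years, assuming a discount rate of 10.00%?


Present value formula: PV = FV / (1 + r)^t
PV = $30,000.00 / (1 + 0.1)^15
PV = $30,000.00 / 4.177248
PV = $7,181.76

PV = FV / (1 + r)^t = $7,181.76


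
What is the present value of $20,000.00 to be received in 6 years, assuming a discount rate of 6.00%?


Present value formula: PV = FV / (1 + r)^t
PV = $20,000.00 / (1 + 0.06)^6
PV = $20,000.00 / 1.418519
PV = $14,099.21

PV = FV / (1 + r)^t = $14,099.21


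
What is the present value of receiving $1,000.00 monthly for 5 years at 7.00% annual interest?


Present value of an ordinary annuity: PV = PMT × (1 − (1 + r)^(−n)) / r
Monthly rate r = 0.07/12 ≈ 0.00583333, n = 60
PV = $1,000.00 × (1 − (1 + 0.07/12)^(−60)) / (0.07/12)
PV = $1,000.00 × 50.501994
PV = $50,501.99

PV = PMT × (1-(1+r)^(-n))/r = $50,501.99
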